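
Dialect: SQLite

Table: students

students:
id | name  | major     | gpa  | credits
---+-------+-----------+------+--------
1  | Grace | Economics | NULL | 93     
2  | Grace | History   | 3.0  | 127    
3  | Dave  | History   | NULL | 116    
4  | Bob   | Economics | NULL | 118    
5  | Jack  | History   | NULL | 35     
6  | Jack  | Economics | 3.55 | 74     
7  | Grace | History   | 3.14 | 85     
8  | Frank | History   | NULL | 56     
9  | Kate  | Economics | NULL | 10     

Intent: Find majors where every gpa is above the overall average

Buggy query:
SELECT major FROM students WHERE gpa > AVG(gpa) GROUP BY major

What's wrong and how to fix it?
Bug: WHERE evaluates per row before aggregation, so AVG() is unavailable

Fix: Use a subquery for AVG and a HAVING MIN(...) filter so the condition holds for every row in the group

Corrected query:
SELECT major FROM students GROUP BY major HAVING MIN(gpa) > (SELECT AVG(gpa) FROM students)

Result:
major    
---------
Economics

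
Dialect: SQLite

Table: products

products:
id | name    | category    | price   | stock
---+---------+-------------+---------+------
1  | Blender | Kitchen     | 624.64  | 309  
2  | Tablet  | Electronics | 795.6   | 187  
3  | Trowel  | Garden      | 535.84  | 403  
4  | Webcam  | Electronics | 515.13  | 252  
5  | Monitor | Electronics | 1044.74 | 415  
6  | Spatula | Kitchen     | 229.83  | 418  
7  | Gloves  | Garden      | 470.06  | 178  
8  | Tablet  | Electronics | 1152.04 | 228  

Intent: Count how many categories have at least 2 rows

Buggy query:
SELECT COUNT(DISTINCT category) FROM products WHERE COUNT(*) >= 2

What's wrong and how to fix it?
Bug: WHERE filters individual rows, not groups, so a group-level COUNT is invalid there

Fix: Use a subquery that GROUPs and filters with HAVING, then count its rows

Corrected query:
SELECT COUNT(*) FROM (SELECT category FROM products GROUP BY category HAVING COUNT(*) >= 2)

Result:
COUNT(*)
--------
3       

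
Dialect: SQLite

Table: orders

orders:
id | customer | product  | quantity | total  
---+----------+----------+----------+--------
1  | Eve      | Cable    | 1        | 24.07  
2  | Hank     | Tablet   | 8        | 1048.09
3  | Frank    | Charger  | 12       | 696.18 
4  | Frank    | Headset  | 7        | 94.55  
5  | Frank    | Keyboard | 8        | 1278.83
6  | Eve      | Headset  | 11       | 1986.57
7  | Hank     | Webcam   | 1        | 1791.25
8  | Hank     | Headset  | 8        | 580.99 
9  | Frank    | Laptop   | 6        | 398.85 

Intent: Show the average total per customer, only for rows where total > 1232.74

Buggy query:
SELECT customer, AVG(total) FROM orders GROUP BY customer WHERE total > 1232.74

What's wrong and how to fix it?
Bug: Row-level WHERE must come before GROUP BY in the clause order

Fix: Place WHERE between FROM and GROUP BY

Corrected query:
SELECT customer, AVG(total) FROM orders WHERE total > 1232.74 GROUP BY customer

Result:
customer | AVG(total)
---------+-----------
Eve      | 1986.57   
Frank    | 1278.83   
Hank     | 1791.25   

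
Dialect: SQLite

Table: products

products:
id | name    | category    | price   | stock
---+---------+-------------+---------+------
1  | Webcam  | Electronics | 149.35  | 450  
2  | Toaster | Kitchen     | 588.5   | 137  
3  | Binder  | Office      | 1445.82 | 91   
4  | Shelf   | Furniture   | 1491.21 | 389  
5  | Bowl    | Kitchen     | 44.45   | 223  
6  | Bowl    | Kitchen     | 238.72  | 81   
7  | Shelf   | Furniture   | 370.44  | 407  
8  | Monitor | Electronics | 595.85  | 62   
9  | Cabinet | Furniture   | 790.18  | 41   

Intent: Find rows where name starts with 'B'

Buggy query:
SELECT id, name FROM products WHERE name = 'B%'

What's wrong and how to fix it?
Bug: '=' compares the literal string including the % character; pattern matching needs LIKE

Fix: Replace '=' with LIKE so 'B%' is treated as a pattern

Corrected query:
SELECT id, name FROM products WHERE name LIKE 'B%'

Result:
id | name  
---+-------
3  | Binder
5  | Bowl  
6  | Bowl  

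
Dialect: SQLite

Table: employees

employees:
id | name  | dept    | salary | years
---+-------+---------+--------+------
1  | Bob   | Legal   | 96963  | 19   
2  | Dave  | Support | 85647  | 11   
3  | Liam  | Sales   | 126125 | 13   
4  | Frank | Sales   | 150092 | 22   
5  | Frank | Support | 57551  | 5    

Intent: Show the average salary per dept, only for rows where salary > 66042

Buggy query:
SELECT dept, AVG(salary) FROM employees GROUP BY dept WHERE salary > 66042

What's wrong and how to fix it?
Bug: WHERE cannot follow GROUP BY

Fix: Move the WHERE clause before GROUP BY

Corrected query:
SELECT dept, AVG(salary) FROM employees WHERE salary > 66042 GROUP BY dept

Result:
dept    | AVG(salary)
--------+------------
Legal   | 96963      
Sales   | 138108.5   
Support | 85647      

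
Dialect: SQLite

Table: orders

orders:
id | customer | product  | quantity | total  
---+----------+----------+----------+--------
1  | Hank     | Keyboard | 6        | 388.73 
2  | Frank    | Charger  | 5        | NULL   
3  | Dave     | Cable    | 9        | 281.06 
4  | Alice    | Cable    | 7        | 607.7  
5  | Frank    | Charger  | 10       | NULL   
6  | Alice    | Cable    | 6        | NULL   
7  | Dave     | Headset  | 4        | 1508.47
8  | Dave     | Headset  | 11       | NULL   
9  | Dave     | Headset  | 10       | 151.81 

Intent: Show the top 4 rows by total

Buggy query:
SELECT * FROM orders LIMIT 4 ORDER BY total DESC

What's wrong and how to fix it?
Bug: ORDER BY cannot follow LIMIT; LIMIT is the final clause

Fix: Swap the clauses: ORDER BY first, then LIMIT

Corrected query:
SELECT * FROM orders ORDER BY total DESC LIMIT 4

Result:
id | customer | product  | quantity | total  
---+----------+----------+----------+--------
7  | Dave     | Headset  | 4        | 1508.47
4  | Alice    | Cable    | 7        | 607.7  
1  | Hank     | Keyboard | 6        | 388.73 
3  | Dave     | Cable    | 9        | 281.06 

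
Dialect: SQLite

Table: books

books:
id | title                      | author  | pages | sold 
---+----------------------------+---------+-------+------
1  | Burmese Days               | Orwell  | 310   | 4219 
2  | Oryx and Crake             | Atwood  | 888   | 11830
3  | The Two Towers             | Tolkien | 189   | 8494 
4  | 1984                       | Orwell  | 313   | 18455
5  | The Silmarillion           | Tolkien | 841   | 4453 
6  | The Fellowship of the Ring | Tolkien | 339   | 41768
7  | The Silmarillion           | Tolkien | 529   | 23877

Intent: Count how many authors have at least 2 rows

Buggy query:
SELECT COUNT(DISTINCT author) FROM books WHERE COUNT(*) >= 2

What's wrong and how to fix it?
Bug: WHERE filters individual rows, not groups, so a group-level COUNT is invalid there

Fix: Group first with HAVING COUNT(*) >= 2, then COUNT the resulting groups

Corrected query:
SELECT COUNT(*) FROM (SELECT author FROM books GROUP BY author HAVING COUNT(*) >= 2)

Result:
COUNT(*)
--------
2       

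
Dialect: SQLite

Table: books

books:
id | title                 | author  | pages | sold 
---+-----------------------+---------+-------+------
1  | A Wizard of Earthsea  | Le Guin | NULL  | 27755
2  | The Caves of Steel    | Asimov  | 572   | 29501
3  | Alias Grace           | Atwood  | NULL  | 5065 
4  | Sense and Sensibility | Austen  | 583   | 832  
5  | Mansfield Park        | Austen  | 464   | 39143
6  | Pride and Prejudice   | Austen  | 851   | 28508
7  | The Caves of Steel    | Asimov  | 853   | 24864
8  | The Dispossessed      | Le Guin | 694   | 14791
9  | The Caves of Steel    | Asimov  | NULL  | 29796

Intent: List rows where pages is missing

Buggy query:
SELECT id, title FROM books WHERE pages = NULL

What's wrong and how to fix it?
Bug: '= NULL' is always unknown in SQL three-valued logic, so no rows match

Fix: Replace '= NULL' with 'IS NULL'

Corrected query:
SELECT id, title FROM books WHERE pages IS NULL

Result:
id | title               
---+---------------------
1  | A Wizard of Earthsea
3  | Alias Grace         
9  | The Caves of Steel  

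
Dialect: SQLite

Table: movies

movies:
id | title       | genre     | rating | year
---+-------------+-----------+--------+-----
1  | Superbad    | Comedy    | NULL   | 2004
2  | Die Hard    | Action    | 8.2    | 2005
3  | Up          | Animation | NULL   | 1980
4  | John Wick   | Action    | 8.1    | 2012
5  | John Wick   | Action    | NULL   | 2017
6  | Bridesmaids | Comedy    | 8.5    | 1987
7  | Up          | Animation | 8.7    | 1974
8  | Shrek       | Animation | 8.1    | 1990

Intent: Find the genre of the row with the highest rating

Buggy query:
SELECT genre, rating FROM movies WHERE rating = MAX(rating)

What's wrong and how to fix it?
Bug: MAX(rating) is an aggregate and cannot be used directly in WHERE

Fix: Use a subquery: WHERE rating = (SELECT MAX(rating) FROM movies)

Corrected query:
SELECT genre, rating FROM movies WHERE rating = (SELECT MAX(rating) FROM movies)

Result:
genre     | rating
----------+-------
Animation | 8.7   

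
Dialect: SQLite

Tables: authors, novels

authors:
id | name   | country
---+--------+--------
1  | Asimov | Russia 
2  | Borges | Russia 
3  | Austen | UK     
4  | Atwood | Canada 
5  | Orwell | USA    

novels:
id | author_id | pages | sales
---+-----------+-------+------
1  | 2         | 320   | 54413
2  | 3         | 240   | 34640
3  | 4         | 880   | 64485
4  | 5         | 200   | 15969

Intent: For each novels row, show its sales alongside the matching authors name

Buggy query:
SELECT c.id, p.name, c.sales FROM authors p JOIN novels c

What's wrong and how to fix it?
Bug: JOIN with no ON clause produces a cartesian product; every novels row pairs with every authors row

Fix: Specify the join condition linking the foreign key to the parent id

Corrected query:
SELECT c.id, p.name, c.sales FROM authors p JOIN novels c ON c.author_id = p.id

Result:
id | name   | sales
---+--------+------
1  | Borges | 54413
2  | Austen | 34640
3  | Atwood | 64485
4  | Orwell | 15969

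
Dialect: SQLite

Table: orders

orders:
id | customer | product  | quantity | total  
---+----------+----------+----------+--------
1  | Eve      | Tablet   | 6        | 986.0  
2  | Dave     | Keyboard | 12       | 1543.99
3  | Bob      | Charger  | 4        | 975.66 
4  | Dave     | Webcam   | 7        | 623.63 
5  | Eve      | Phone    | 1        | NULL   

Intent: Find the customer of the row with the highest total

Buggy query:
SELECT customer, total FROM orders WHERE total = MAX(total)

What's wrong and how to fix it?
Bug: MAX(total) is an aggregate and cannot be used directly in WHERE

Fix: Wrap MAX in a scalar subquery so WHERE compares against a single value

Corrected query:
SELECT customer, total FROM orders WHERE total = (SELECT MAX(total) FROM orders)

Result:
customer | total  
---------+--------
Dave     | 1543.99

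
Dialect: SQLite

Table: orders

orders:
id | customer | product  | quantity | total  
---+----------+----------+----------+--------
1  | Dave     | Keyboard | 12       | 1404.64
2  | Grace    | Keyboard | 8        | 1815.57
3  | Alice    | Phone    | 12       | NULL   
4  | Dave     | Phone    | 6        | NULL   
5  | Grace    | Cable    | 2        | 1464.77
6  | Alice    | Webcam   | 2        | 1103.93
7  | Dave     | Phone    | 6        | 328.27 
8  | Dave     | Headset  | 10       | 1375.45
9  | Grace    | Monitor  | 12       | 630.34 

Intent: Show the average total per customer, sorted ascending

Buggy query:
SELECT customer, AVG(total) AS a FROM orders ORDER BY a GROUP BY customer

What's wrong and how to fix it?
Bug: GROUP BY must precede ORDER BY

Fix: Reorder: SELECT … FROM … GROUP BY … ORDER BY …

Corrected query:
SELECT customer, AVG(total) AS a FROM orders GROUP BY customer ORDER BY a

Result:
customer | a      
---------+--------
Dave     | 1036.12
Alice    | 1103.93
Grace    | 1303.56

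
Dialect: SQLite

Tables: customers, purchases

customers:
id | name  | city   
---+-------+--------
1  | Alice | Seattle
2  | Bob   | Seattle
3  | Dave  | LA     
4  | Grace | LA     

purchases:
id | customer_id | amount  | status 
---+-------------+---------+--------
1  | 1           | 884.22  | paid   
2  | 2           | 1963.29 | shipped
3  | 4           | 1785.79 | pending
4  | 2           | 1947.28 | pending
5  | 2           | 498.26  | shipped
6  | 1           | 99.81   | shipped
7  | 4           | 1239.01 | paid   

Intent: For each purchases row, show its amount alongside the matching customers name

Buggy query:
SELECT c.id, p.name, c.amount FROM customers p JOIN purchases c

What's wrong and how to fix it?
Bug: JOIN with no ON clause produces a cartesian product; every purchases row pairs with every customers row

Fix: Add ON c.customer_id = p.id to the JOIN

Corrected query:
SELECT c.id, p.name, c.amount FROM customers p JOIN purchases c ON c.customer_id = p.id

Result:
id | name  | amount 
---+-------+--------
1  | Alice | 884.22 
2  | Bob   | 1963.29
3  | Grace | 1785.79
4  | Bob   | 1947.28
5  | Bob   | 498.26 
6  | Alice | 99.81  
7  | Grace | 1239.01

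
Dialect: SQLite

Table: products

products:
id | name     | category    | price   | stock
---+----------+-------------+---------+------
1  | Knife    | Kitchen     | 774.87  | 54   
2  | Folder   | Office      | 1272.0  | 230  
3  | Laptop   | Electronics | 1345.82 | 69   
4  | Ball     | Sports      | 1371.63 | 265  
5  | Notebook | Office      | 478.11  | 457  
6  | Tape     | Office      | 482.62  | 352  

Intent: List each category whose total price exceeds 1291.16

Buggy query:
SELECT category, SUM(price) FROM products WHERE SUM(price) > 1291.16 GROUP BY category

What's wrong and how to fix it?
Bug: SUM(price) is an aggregate, but WHERE filters rows before aggregation

Fix: Use HAVING (which filters groups after aggregation) instead of WHERE

Corrected query:
SELECT category, SUM(price) FROM products GROUP BY category HAVING SUM(price) > 1291.16

Result:
category    | SUM(price)
------------+-----------
Electronics | 1345.82   
Office      | 2232.73   
Sports      | 1371.63   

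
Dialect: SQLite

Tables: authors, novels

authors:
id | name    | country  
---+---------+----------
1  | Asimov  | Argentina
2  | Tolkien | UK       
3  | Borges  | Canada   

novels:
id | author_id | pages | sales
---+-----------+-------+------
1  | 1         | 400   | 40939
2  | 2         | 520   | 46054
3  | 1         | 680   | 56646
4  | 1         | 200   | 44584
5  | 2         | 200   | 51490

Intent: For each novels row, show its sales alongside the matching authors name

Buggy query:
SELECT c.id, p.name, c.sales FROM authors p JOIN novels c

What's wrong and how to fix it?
Bug: Missing join condition: each novels row is matched to all authors rows instead of just its own

Fix: Add ON c.author_id = p.id to the JOIN

Corrected query:
SELECT c.id, p.name, c.sales FROM authors p JOIN novels c ON c.author_id = p.id

Result:
id | name    | sales
---+---------+------
1  | Asimov  | 40939
2  | Tolkien | 46054
3  | Asimov  | 56646
4  | Asimov  | 44584
5  | Tolkien | 51490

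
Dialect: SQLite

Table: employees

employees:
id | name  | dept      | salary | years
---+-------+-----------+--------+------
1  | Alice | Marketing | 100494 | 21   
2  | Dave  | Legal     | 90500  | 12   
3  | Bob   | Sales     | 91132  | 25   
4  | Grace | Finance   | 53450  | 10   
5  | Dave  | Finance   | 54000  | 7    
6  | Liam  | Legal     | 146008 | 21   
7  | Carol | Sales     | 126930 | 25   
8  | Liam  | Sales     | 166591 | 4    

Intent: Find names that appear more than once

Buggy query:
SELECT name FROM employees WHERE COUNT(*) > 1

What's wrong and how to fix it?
Bug: WHERE can't reference COUNT(*); aggregates are computed after WHERE

Fix: GROUP BY name, then filter groups with HAVING COUNT(*) > 1

Corrected query:
SELECT name FROM employees GROUP BY name HAVING COUNT(*) > 1

Result:
name
----
Dave
Liam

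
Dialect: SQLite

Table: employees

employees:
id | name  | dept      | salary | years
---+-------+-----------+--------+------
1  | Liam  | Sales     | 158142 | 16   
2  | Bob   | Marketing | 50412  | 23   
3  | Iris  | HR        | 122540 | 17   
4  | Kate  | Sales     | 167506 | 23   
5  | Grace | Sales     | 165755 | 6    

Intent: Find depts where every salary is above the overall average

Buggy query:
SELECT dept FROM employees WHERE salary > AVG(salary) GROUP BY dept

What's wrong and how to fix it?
Bug: AVG() is an aggregate; it can't sit directly in WHERE

Fix: Compute the overall average in a scalar subquery and compare each group's MIN against it in HAVING

Corrected query:
SELECT dept FROM employees GROUP BY dept HAVING MIN(salary) > (SELECT AVG(salary) FROM employees)

Result:
dept 
-----
Sales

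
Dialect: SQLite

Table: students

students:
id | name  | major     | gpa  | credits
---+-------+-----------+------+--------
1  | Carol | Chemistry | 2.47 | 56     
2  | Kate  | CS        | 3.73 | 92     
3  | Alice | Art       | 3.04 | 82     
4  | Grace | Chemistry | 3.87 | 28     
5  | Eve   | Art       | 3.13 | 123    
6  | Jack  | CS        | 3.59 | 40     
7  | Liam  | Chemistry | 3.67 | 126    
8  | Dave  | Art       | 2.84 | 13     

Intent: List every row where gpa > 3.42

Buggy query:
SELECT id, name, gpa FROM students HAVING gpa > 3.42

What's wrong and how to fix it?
Bug: HAVING filters the output of aggregation, but this query has no GROUP BY and no aggregate functions, so SQLite rejects it (HAVING clause on a non-aggregate query); the condition here is per row

Fix: Use WHERE for row-level filtering

Corrected query:
SELECT id, name, gpa FROM students WHERE gpa > 3.42

Result:
id | name  | gpa 
---+-------+-----
2  | Kate  | 3.73
4  | Grace | 3.87
6  | Jack  | 3.59
7  | Liam  | 3.67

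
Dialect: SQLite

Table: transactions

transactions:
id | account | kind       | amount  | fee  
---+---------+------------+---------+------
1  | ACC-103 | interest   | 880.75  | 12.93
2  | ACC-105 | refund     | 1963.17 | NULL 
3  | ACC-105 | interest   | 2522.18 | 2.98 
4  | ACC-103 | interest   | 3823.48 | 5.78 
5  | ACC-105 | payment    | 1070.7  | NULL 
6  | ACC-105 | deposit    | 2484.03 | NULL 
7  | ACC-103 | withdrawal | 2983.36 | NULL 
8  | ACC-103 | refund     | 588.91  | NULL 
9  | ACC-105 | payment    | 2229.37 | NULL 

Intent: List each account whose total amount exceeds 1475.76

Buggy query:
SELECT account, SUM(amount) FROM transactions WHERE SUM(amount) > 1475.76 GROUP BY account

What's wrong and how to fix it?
Bug: SUM(amount) is an aggregate, but WHERE filters rows before aggregation

Fix: Move the aggregate condition to a HAVING clause

Corrected query:
SELECT account, SUM(amount) FROM transactions GROUP BY account HAVING SUM(amount) > 1475.76

Result:
account | SUM(amount)
--------+------------
ACC-103 | 8276.5     
ACC-105 | 10269.45   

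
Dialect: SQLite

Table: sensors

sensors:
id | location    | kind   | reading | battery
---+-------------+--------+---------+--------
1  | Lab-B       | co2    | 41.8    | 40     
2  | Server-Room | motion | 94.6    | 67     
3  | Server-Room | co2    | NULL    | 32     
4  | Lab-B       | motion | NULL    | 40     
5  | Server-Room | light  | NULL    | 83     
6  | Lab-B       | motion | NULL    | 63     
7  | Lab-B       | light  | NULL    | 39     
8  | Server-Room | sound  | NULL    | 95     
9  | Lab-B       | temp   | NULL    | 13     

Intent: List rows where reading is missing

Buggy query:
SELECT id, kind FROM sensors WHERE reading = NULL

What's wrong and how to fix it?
Bug: '= NULL' is always unknown in SQL three-valued logic, so no rows match

Fix: Use IS NULL to test for NULL

Corrected query:
SELECT id, kind FROM sensors WHERE reading IS NULL

Result:
id | kind  
---+-------
3  | co2   
4  | motion
5  | light 
6  | motion
7  | light 
8  | sound 
9  | temp  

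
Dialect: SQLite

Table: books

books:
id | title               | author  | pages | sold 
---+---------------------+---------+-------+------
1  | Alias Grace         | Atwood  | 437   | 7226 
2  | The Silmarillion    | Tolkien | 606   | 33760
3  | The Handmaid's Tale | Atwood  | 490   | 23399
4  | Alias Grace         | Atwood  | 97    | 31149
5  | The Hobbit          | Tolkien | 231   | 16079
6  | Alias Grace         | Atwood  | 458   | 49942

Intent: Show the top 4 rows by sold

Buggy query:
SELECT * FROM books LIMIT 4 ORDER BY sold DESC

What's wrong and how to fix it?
Bug: ORDER BY cannot follow LIMIT; LIMIT is the final clause

Fix: Sort with ORDER BY, then apply LIMIT

Corrected query:
SELECT * FROM books ORDER BY sold DESC LIMIT 4

Result:
id | title               | author  | pages | sold 
---+---------------------+---------+-------+------
6  | Alias Grace         | Atwood  | 458   | 49942
2  | The Silmarillion    | Tolkien | 606   | 33760
4  | Alias Grace         | Atwood  | 97    | 31149
3  | The Handmaid's Tale | Atwood  | 490   | 23399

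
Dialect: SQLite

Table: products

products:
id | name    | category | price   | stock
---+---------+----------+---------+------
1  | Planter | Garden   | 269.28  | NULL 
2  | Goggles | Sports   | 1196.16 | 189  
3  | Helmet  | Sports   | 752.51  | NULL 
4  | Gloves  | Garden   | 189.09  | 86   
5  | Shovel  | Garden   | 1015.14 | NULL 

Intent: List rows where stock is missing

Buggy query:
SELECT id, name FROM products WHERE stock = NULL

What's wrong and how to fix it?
Bug: '= NULL' is always unknown in SQL three-valued logic, so no rows match

Fix: Replace '= NULL' with 'IS NULL'

Corrected query:
SELECT id, name FROM products WHERE stock IS NULL

Result:
id | name   
---+--------
1  | Planter
3  | Helmet 
5  | Shovel 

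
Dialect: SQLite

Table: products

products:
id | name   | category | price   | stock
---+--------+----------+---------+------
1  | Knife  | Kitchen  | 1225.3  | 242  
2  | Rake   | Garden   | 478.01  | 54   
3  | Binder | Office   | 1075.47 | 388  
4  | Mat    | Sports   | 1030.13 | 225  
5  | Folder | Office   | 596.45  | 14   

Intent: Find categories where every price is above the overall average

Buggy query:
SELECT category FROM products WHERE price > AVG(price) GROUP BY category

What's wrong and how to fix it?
Bug: AVG() is an aggregate; it can't sit directly in WHERE

Fix: Use a subquery for AVG and a HAVING MIN(...) filter so the condition holds for every row in the group

Corrected query:
SELECT category FROM products GROUP BY category HAVING MIN(price) > (SELECT AVG(price) FROM products)

Result:
category
--------
Kitchen 
Sports  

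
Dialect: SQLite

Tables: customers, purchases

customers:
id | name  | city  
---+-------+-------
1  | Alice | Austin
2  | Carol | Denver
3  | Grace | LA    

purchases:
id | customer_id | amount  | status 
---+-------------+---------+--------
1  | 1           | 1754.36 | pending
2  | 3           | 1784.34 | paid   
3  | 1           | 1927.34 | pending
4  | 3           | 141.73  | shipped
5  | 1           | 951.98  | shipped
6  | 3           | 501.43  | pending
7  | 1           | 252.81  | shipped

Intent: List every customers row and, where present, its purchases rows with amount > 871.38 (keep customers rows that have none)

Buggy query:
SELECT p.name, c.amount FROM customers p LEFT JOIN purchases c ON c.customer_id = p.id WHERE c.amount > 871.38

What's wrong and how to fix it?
Bug: Filtering c.amount in WHERE discards the NULL rows produced by LEFT JOIN, turning it into an inner join

Fix: Move the right-table condition into the ON clause so unmatched parents are kept

Corrected query:
SELECT p.name, c.amount FROM customers p LEFT JOIN purchases c ON c.customer_id = p.id AND c.amount > 871.38

Result:
name  | amount 
------+--------
Alice | 951.98 
Alice | 1754.36
Alice | 1927.34
Carol | NULL   
Grace | 1784.34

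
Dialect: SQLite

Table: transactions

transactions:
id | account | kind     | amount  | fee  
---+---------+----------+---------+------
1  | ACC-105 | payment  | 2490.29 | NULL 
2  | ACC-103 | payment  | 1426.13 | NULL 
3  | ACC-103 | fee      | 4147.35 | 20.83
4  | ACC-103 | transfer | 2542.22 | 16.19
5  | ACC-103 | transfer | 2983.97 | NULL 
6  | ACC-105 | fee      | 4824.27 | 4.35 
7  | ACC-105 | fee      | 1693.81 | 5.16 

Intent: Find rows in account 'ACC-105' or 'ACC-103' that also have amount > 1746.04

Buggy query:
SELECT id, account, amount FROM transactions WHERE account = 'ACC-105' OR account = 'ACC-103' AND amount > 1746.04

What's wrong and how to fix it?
Bug: Without parentheses, AND is evaluated before OR, so the amount filter only applies to the 'ACC-103' branch

Fix: Group the OR with parentheses (or use IN), then AND the threshold

Corrected query:
SELECT id, account, amount FROM transactions WHERE (account = 'ACC-105' OR account = 'ACC-103') AND amount > 1746.04

Result:
id | account | amount 
---+---------+--------
1  | ACC-105 | 2490.29
3  | ACC-103 | 4147.35
4  | ACC-103 | 2542.22
5  | ACC-103 | 2983.97
6  | ACC-105 | 4824.27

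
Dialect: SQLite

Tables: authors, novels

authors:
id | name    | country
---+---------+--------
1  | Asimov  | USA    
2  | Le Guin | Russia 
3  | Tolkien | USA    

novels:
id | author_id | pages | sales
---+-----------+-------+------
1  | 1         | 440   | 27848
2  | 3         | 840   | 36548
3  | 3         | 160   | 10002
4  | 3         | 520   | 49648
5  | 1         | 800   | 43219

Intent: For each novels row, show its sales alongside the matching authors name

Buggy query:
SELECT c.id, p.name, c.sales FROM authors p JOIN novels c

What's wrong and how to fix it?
Bug: Missing join condition: each novels row is matched to all authors rows instead of just its own

Fix: Specify the join condition linking the foreign key to the parent id

Corrected query:
SELECT c.id, p.name, c.sales FROM authors p JOIN novels c ON c.author_id = p.id

Result:
id | name    | sales
---+---------+------
1  | Asimov  | 27848
2  | Tolkien | 36548
3  | Tolkien | 10002
4  | Tolkien | 49648
5  | Asimov  | 43219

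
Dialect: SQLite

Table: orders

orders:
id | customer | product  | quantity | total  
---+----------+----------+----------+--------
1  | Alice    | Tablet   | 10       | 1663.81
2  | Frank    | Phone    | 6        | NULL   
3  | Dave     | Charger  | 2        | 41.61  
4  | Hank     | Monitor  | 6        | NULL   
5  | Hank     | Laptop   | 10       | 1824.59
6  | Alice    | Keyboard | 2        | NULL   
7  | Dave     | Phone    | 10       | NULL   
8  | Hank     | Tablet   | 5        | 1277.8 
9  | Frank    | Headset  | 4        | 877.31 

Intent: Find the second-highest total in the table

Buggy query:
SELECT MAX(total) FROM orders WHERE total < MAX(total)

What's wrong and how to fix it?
Bug: MAX(total) on the right of the comparison is an aggregate-in-WHERE error

Fix: Compute the overall MAX in a subquery, then take MAX of rows below it

Corrected query:
SELECT MAX(total) FROM orders WHERE total < (SELECT MAX(total) FROM orders)

Result:
MAX(total)
----------
1663.81   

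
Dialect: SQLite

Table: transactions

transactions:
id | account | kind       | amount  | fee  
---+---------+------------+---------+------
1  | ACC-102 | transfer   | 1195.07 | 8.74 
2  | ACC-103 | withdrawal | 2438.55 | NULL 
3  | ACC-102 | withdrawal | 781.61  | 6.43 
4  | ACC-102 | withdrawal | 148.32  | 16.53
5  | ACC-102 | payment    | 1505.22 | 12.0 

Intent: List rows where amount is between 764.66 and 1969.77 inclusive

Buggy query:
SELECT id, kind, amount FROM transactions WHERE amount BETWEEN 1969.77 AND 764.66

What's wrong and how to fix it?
Bug: BETWEEN expects the lower bound first; with 1969.77 AND 764.66 the range is empty

Fix: Swap the bounds so the smaller value comes first

Corrected query:
SELECT id, kind, amount FROM transactions WHERE amount BETWEEN 764.66 AND 1969.77

Result:
id | kind       | amount 
---+------------+--------
1  | transfer   | 1195.07
3  | withdrawal | 781.61 
5  | payment    | 1505.22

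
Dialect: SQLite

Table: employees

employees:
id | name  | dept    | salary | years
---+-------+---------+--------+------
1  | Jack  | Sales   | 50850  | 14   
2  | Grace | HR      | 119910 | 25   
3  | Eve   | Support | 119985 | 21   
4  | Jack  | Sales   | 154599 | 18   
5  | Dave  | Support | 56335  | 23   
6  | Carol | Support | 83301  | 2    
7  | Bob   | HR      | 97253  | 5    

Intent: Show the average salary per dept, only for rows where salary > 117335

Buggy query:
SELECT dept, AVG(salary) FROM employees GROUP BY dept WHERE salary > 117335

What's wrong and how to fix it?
Bug: WHERE cannot follow GROUP BY

Fix: Move the WHERE clause before GROUP BY

Corrected query:
SELECT dept, AVG(salary) FROM employees WHERE salary > 117335 GROUP BY dept

Result:
dept    | AVG(salary)
--------+------------
HR      | 119910     
Sales   | 154599     
Support | 119985     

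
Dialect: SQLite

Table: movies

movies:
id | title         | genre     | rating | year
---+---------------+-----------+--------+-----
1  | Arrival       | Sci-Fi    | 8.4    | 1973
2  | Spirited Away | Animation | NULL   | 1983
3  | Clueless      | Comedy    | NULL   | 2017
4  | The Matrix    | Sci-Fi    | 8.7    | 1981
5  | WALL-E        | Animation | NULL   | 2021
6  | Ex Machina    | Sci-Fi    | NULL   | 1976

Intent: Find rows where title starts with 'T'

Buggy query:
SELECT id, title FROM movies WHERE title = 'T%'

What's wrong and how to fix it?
Bug: Wildcards only work with LIKE; '=' treats '%' as a literal character

Fix: Use LIKE for wildcard pattern matching

Corrected query:
SELECT id, title FROM movies WHERE title LIKE 'T%'

Result:
id | title     
---+-----------
4  | The Matrix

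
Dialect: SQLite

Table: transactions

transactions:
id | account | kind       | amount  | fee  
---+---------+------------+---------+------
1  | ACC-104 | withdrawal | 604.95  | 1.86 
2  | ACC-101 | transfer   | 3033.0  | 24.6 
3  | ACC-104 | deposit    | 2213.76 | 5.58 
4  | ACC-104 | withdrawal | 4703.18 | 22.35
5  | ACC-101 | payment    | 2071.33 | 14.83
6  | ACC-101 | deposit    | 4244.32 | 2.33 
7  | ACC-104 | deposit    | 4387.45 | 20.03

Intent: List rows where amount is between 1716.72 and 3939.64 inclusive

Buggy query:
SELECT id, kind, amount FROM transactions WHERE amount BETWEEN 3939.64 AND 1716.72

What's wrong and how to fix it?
Bug: BETWEEN expects the lower bound first; with 3939.64 AND 1716.72 the range is empty

Fix: Swap the bounds so the smaller value comes first

Corrected query:
SELECT id, kind, amount FROM transactions WHERE amount BETWEEN 1716.72 AND 3939.64

Result:
id | kind     | amount 
---+----------+--------
2  | transfer | 3033   
3  | deposit  | 2213.76
5  | payment  | 2071.33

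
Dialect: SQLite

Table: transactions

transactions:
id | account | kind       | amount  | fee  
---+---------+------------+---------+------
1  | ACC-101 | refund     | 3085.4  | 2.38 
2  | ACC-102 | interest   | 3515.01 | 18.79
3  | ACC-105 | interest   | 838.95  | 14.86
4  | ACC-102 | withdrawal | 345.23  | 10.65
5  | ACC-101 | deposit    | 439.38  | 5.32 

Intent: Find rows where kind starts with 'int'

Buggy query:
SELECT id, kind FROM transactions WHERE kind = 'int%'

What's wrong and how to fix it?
Bug: '=' compares the literal string including the % character; pattern matching needs LIKE

Fix: Replace '=' with LIKE so 'int%' is treated as a pattern

Corrected query:
SELECT id, kind FROM transactions WHERE kind LIKE 'int%'

Result:
id | kind    
---+---------
2  | interest
3  | interest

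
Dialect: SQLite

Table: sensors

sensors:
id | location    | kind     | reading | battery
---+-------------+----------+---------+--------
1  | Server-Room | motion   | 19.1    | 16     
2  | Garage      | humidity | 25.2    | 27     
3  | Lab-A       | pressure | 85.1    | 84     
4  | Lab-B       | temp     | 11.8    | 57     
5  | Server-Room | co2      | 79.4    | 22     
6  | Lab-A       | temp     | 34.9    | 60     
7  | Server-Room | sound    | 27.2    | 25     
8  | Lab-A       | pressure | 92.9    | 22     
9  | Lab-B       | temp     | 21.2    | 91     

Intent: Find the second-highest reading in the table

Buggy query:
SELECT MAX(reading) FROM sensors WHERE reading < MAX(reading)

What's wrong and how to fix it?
Bug: The inner MAX is an aggregate inside WHERE, which is not allowed

Fix: Put the inner MAX in a scalar subquery

Corrected query:
SELECT MAX(reading) FROM sensors WHERE reading < (SELECT MAX(reading) FROM sensors)

Result:
MAX(reading)
------------
85.1        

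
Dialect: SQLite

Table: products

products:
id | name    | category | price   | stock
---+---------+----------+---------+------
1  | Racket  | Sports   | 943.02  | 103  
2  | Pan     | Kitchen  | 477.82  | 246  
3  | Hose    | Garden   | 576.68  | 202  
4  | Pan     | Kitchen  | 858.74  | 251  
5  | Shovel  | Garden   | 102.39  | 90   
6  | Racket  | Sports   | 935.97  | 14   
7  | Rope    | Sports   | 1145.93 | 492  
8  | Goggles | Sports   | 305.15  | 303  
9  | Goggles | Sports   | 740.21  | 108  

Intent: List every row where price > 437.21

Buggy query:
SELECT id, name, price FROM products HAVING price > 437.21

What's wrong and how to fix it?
Bug: This is a non-aggregate query (no GROUP BY, no aggregates), so in SQLite the HAVING clause is invalid here; a row-level condition belongs in WHERE

Fix: Replace HAVING with WHERE since the condition applies to individual rows

Corrected query:
SELECT id, name, price FROM products WHERE price > 437.21

Result:
id | name    | price  
---+---------+--------
1  | Racket  | 943.02 
2  | Pan     | 477.82 
3  | Hose    | 576.68 
4  | Pan     | 858.74 
6  | Racket  | 935.97 
7  | Rope    | 1145.93
9  | Goggles | 740.21 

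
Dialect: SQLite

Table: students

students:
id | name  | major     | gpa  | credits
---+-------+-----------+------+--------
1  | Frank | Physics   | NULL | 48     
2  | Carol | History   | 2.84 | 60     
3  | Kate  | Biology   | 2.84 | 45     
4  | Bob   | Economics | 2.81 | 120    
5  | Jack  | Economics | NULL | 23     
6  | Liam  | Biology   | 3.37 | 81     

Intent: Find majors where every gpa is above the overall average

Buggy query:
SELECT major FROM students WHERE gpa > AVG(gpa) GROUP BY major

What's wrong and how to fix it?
Bug: WHERE evaluates per row before aggregation, so AVG() is unavailable

Fix: Use a subquery for AVG and a HAVING MIN(...) filter so the condition holds for every row in the group

Corrected query:
SELECT major FROM students GROUP BY major HAVING MIN(gpa) > (SELECT AVG(gpa) FROM students)

Result:
(no rows)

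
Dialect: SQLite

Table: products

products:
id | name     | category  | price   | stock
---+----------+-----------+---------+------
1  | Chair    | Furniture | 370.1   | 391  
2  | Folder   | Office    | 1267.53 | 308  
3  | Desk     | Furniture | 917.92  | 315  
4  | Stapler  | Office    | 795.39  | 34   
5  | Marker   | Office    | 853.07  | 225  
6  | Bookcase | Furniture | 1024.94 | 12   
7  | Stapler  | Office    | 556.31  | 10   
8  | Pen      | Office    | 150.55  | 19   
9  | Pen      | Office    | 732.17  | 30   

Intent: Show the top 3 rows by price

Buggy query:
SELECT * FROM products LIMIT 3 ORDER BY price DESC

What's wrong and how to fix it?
Bug: LIMIT must come after ORDER BY

Fix: Swap the clauses: ORDER BY first, then LIMIT

Corrected query:
SELECT * FROM products ORDER BY price DESC LIMIT 3

Result:
id | name     | category  | price   | stock
---+----------+-----------+---------+------
2  | Folder   | Office    | 1267.53 | 308  
6  | Bookcase | Furniture | 1024.94 | 12   
3  | Desk     | Furniture | 917.92  | 315  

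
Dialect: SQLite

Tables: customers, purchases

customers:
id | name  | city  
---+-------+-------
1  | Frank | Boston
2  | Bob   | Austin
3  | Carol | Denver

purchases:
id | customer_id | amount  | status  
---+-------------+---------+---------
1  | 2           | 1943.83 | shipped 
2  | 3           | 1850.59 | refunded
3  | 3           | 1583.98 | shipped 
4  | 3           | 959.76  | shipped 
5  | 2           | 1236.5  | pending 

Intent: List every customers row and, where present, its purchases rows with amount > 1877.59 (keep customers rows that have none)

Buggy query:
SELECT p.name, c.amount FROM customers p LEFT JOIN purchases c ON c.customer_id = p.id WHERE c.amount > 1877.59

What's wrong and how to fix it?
Bug: Filtering c.amount in WHERE discards the NULL rows produced by LEFT JOIN, turning it into an inner join

Fix: Put 'c.amount > 1877.59' in the JOIN's ON clause instead of WHERE

Corrected query:
SELECT p.name, c.amount FROM customers p LEFT JOIN purchases c ON c.customer_id = p.id AND c.amount > 1877.59

Result:
name  | amount 
------+--------
Frank | NULL   
Bob   | 1943.83
Carol | NULL   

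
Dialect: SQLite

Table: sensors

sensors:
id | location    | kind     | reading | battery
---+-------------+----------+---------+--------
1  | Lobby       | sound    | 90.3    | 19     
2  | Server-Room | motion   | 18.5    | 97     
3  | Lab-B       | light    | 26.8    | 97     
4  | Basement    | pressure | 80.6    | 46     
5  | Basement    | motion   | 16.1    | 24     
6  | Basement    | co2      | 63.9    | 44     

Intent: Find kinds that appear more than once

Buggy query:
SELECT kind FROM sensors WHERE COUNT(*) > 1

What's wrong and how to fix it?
Bug: WHERE can't reference COUNT(*); aggregates are computed after WHERE

Fix: GROUP BY kind, then filter groups with HAVING COUNT(*) > 1

Corrected query:
SELECT kind FROM sensors GROUP BY kind HAVING COUNT(*) > 1

Result:
kind  
------
motion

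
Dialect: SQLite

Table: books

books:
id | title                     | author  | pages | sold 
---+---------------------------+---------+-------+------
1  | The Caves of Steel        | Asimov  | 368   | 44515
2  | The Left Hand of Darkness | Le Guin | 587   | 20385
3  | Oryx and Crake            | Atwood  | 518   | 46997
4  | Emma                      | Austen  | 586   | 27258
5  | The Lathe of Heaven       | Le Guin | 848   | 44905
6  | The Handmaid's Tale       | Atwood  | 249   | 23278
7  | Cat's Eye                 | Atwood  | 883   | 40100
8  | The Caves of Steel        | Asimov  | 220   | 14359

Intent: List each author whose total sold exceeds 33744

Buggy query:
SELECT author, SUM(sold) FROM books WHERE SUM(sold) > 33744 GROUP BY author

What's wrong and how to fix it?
Bug: SUM(sold) is an aggregate, but WHERE filters rows before aggregation

Fix: Move the aggregate condition to a HAVING clause

Corrected query:
SELECT author, SUM(sold) FROM books GROUP BY author HAVING SUM(sold) > 33744

Result:
author  | SUM(sold)
--------+----------
Asimov  | 58874    
Atwood  | 110375   
Le Guin | 65290    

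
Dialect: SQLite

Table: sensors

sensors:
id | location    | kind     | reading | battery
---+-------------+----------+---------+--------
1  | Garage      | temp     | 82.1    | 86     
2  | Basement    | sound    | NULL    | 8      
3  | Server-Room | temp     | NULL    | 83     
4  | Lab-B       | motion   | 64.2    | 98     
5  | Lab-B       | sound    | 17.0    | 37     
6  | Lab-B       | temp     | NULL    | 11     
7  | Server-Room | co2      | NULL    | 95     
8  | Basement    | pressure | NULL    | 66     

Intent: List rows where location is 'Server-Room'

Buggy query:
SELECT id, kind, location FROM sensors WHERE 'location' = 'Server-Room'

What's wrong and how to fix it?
Bug: 'location' in single quotes is a string literal, not the column; the comparison is literal-vs-literal and never true

Fix: Reference the column as location without single quotes

Corrected query:
SELECT id, kind, location FROM sensors WHERE location = 'Server-Room'

Result:
id | kind | location   
---+------+------------
3  | temp | Server-Room
7  | co2  | Server-Room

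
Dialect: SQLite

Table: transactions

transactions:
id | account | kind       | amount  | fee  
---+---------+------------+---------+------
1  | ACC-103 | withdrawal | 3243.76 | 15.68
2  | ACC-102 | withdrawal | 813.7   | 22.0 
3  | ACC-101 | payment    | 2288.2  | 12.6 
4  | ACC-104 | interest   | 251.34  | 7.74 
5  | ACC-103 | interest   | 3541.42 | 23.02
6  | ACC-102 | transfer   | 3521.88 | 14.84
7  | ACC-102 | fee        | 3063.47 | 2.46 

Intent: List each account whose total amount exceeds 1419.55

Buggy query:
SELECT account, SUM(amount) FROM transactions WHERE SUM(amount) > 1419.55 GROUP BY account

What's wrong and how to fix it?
Bug: Aggregate functions cannot appear in a WHERE clause

Fix: Use HAVING (which filters groups after aggregation) instead of WHERE

Corrected query:
SELECT account, SUM(amount) FROM transactions GROUP BY account HAVING SUM(amount) > 1419.55

Result:
account | SUM(amount)
--------+------------
ACC-101 | 2288.2     
ACC-102 | 7399.05    
ACC-103 | 6785.18    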